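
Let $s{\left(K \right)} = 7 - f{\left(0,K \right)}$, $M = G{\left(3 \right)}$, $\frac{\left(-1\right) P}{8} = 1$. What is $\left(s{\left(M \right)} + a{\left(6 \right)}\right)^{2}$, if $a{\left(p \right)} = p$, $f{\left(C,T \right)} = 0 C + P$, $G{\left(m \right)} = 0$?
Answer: $441$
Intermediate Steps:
$P = -8$ ($P = \left(-8\right) 1 = -8$)
$f{\left(C,T \right)} = -8$ ($f{\left(C,T \right)} = 0 C - 8 = 0 - 8 = -8$)
$M = 0$
$s{\left(K \right)} = 15$ ($s{\left(K \right)} = 7 - -8 = 7 + 8 = 15$)
$\left(s{\left(M \right)} + a{\left(6 \right)}\right)^{2} = \left(15 + 6\right)^{2} = 21^{2} = 441$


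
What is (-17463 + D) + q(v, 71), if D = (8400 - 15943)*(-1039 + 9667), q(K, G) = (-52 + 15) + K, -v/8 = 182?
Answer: -65099960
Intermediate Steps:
v = -1456 (v = -8*182 = -1456)
q(K, G) = -37 + K
D = -65081004 (D = -7543*8628 = -65081004)
(-17463 + D) + q(v, 71) = (-17463 - 65081004) + (-37 - 1456) = -65098467 - 1493 = -65099960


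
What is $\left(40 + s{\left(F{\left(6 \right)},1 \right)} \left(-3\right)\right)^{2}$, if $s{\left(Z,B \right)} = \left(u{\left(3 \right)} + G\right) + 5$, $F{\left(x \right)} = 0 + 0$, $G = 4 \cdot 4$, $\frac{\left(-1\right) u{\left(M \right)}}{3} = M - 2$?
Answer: $196$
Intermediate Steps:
$u{\left(M \right)} = 6 - 3 M$ ($u{\left(M \right)} = - 3 \left(M - 2\right) = - 3 \left(-2 + M\right) = 6 - 3 M$)
$G = 16$
$F{\left(x \right)} = 0$
$s{\left(Z,B \right)} = 18$ ($s{\left(Z,B \right)} = \left(\left(6 - 9\right) + 16\right) + 5 = \left(-3 + 16\right) + 5 = 13 + 5 = 18$)
$\left(40 + s{\left(F{\left(6 \right)},1 \right)} \left(-3\right)\right)^{2} = \left(40 + 18 \left(-3\right)\right)^{2} = \left(40 - 54\right)^{2} = \left(-14\right)^{2} = 196$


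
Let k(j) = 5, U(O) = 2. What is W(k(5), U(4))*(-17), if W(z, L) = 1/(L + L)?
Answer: -17/4 ≈ -4.2500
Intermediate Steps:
W(z, L) = 1/(2*L)
W(k(5), U(4))*(-17) = ((½)/2)*(-17) = ((½)*(½))*(-17) = (¼)*(-17) = -17/4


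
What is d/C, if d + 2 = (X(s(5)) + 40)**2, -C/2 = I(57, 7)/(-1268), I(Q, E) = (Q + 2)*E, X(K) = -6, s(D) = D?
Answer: 731636/413 ≈ 1771.5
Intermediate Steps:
I(Q, E) = E*(2 + Q) (I(Q, E) = (2 + Q)*E = E*(2 + Q))
C = 413/634 (C = -2*7*(2 + 57)/(-1268) = -2*7*59*(-1)/1268 = -826*(-1)/1268 = -2*(-413/1268) = 413/634 ≈ 0.65142)
d = 1154 (d = -2 + (-6 + 40)**2 = -2 + 34**2 = -2 + 1156 = 1154)
d/C = 1154/(413/634) = 1154*(634/413) = 731636/413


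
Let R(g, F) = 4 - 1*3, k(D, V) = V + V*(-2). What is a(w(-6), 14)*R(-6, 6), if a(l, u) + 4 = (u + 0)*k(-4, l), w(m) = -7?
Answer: 94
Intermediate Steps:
k(D, V) = -V (k(D, V) = V - 2*V = -V)
R(g, F) = 1 (R(g, F) = 4 - 3 = 1)
a(l, u) = -4 - l*u (a(l, u) = -4 + (u + 0)*(-l) = -4 + u*(-l) = -4 - l*u)
a(w(-6), 14)*R(-6, 6) = (-4 - 1*(-7)*14)*1 = (-4 + 98)*1 = 94*1 = 94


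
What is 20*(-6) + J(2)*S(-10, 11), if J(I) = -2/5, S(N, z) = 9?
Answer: -618/5 ≈ -123.60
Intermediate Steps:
J(I) = -2/5 (J(I) = -2*1/5 = -2/5)
20*(-6) + J(2)*S(-10, 11) = 20*(-6) - 2/5*9 = -120 - 18/5 = -618/5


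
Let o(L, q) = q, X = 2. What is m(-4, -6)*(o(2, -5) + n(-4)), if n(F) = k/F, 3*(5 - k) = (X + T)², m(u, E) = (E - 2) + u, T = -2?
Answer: 75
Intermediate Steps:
m(u, E) = -2 + E + u (m(u, E) = (-2 + E) + u = -2 + E + u)
k = 5 (k = 5 - (2 - 2)²/3 = 5 - ⅓*0² = 5 - ⅓*0 = 5 + 0 = 5)
n(F) = 5/F
m(-4, -6)*(o(2, -5) + n(-4)) = (-2 - 6 - 4)*(-5 + 5/(-4)) = -12*(-5 + 5*(-¼)) = -12*(-5 - 5/4) = -12*(-25/4) = 75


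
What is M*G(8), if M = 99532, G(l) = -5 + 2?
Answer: -298596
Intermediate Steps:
G(l) = -3
M*G(8) = 99532*(-3) = -298596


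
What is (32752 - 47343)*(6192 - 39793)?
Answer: 490272191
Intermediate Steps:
(32752 - 47343)*(6192 - 39793) = -14591*(-33601) = 490272191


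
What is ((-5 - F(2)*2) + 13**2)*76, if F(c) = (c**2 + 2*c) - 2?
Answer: 11552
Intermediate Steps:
F(c) = -2 + c**2 + 2*c
((-5 - F(2)*2) + 13**2)*76 = ((-5 - (-2 + 2**2 + 2*2)*2) + 13**2)*76 = ((-5 - (-2 + 4 + 4)*2) + 169)*76 = ((-5 - 1*6*2) + 169)*76 = ((-5 - 6*2) + 169)*76 = ((-5 - 12) + 169)*76 = (-17 + 169)*76 = 152*76 = 11552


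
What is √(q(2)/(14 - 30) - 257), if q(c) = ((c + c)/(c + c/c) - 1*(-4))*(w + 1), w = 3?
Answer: 5*I*√93/3 ≈ 16.073*I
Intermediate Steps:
q(c) = 16 + 8*c/(1 + c) (q(c) = ((c + c)/(c + c/c) - 1*(-4))*(3 + 1) = ((2*c)/(c + 1) + 4)*4 = ((2*c)/(1 + c) + 4)*4 = (2*c/(1 + c) + 4)*4 = (4 + 2*c/(1 + c))*4 = 16 + 8*c/(1 + c))
√(q(2)/(14 - 30) - 257) = √((8*(2 + 3*2)/(1 + 2))/(14 - 30) - 257) = √((8*(2 + 6)/3)/(-16) - 257) = √((8*(⅓)*8)*(-1/16) - 257) = √((64/3)*(-1/16) - 257) = √(-4/3 - 257) = √(-775/3) = 5*I*√93/3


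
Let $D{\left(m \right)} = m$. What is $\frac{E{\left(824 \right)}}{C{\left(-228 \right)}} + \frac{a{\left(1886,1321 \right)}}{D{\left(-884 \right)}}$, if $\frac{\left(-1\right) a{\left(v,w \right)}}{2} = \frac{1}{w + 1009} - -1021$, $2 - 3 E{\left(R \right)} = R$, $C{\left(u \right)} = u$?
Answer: $\frac{206144477}{58702020} \approx 3.5117$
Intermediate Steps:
$E{\left(R \right)} = \frac{2}{3} - \frac{R}{3}$
$a{\left(v,w \right)} = -2042 - \frac{2}{1009 + w}$ ($a{\left(v,w \right)} = - 2 \left(\frac{1}{w + 1009} - -1021\right) = - 2 \left(\frac{1}{1009 + w} + 1021\right) = - 2 \left(1021 + \frac{1}{1009 + w}\right) = -2042 - \frac{2}{1009 + w}$)
$\frac{E{\left(824 \right)}}{C{\left(-228 \right)}} + \frac{a{\left(1886,1321 \right)}}{D{\left(-884 \right)}} = \frac{\frac{2}{3} - \frac{824}{3}}{-228} + \frac{2 \frac{1}{1009 + 1321} \left(-1030190 - 1348741\right)}{-884} = \left(\frac{2}{3} - \frac{824}{3}\right) \left(- \frac{1}{228}\right) + \frac{2 \left(-1030190 - 1348741\right)}{2330} \left(- \frac{1}{884}\right) = \left(-274\right) \left(- \frac{1}{228}\right) + 2 \cdot \frac{1}{2330} \left(-2378931\right) \left(- \frac{1}{884}\right) = \frac{137}{114} - - \frac{2378931}{1029860} = \frac{137}{114} + \frac{2378931}{1029860} = \frac{206144477}{58702020}$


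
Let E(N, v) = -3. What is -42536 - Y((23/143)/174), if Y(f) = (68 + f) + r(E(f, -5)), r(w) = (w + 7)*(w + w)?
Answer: -1059475583/24882 ≈ -42580.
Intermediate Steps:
r(w) = 2*w*(7 + w) (r(w) = (7 + w)*(2*w) = 2*w*(7 + w))
Y(f) = 44 + f (Y(f) = (68 + f) + 2*(-3)*(7 - 3) = (68 + f) + 2*(-3)*4 = (68 + f) - 24 = 44 + f)
-42536 - Y((23/143)/174) = -42536 - (44 + (23/143)/174) = -42536 - (44 + (23*(1/143))*(1/174)) = -42536 - (44 + (23/143)*(1/174)) = -42536 - (44 + 23/24882) = -42536 - 1*1094831/24882 = -42536 - 1094831/24882 = -1059475583/24882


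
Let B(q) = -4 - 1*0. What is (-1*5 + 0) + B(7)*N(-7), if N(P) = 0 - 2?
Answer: 3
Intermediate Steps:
B(q) = -4 (B(q) = -4 + 0 = -4)
N(P) = -2
(-1*5 + 0) + B(7)*N(-7) = (-1*5 + 0) - 4*(-2) = (-5 + 0) + 8 = -5 + 8 = 3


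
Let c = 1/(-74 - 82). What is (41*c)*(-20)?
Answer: 205/39 ≈ 5.2564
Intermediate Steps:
c = -1/156 (c = 1/(-156) = -1/156 ≈ -0.0064103)
(41*c)*(-20) = (41*(-1/156))*(-20) = -41/156*(-20) = 205/39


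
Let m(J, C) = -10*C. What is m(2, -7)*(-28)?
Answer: -1960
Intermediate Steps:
m(2, -7)*(-28) = -10*(-7)*(-28) = 70*(-28) = -1960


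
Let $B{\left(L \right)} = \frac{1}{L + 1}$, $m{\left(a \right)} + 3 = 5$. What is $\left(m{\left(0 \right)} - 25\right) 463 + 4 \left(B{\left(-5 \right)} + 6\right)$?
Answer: $-10626$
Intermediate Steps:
$m{\left(a \right)} = 2$ ($m{\left(a \right)} = -3 + 5 = 2$)
$B{\left(L \right)} = \frac{1}{1 + L}$
$\left(m{\left(0 \right)} - 25\right) 463 + 4 \left(B{\left(-5 \right)} + 6\right) = \left(2 - 25\right) 463 + 4 \left(\frac{1}{1 - 5} + 6\right) = \left(2 - 25\right) 463 + 4 \left(\frac{1}{-4} + 6\right) = \left(-23\right) 463 + 4 \left(- \frac{1}{4} + 6\right) = -10649 + 4 \cdot \frac{23}{4} = -10649 + 23 = -10626$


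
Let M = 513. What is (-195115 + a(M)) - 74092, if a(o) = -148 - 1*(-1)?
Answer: -269354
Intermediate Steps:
a(o) = -147 (a(o) = -148 + 1 = -147)
(-195115 + a(M)) - 74092 = (-195115 - 147) - 74092 = -195262 - 74092 = -269354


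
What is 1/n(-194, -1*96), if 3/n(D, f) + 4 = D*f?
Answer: 18620/3 ≈ 6206.7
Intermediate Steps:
n(D, f) = 3/(-4 + D*f)
1/n(-194, -1*96) = 1/(3/(-4 - (-194)*96)) = 1/(3/(-4 - 194*(-96))) = 1/(3/(-4 + 18624)) = 1/(3/18620) = 18620/3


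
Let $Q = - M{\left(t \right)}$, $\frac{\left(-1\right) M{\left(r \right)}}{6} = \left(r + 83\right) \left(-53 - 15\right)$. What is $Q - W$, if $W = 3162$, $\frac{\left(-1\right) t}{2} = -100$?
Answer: $-118626$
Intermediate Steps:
$t = 200$ ($t = \left(-2\right) \left(-100\right) = 200$)
$M{\left(r \right)} = 33864 + 408 r$ ($M{\left(r \right)} = - 6 \left(r + 83\right) \left(-53 - 15\right) = - 6 \left(83 + r\right) \left(-68\right) = - 6 \left(-5644 - 68 r\right) = 33864 + 408 r$)
$Q = -115464$ ($Q = - (33864 + 408 \cdot 200) = - (33864 + 81600) = \left(-1\right) 115464 = -115464$)
$Q - W = -115464 - 3162 = -118626$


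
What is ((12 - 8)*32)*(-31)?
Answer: -3968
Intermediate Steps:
((12 - 8)*32)*(-31) = (4*32)*(-31) = 128*(-31) = -3968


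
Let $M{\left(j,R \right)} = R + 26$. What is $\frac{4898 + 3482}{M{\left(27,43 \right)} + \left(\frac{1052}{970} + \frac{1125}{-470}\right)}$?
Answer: $\frac{382044200}{3086029} \approx 123.8$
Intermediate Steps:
$M{\left(j,R \right)} = 26 + R$
$\frac{4898 + 3482}{M{\left(27,43 \right)} + \left(\frac{1052}{970} + \frac{1125}{-470}\right)} = \frac{4898 + 3482}{\left(26 + 43\right) + \left(\frac{1052}{970} + \frac{1125}{-470}\right)} = \frac{8380}{69 + \left(1052 \cdot \frac{1}{970} + 1125 \left(- \frac{1}{470}\right)\right)} = \frac{8380}{69 + \left(\frac{526}{485} - \frac{225}{94}\right)} = \frac{8380}{69 - \frac{59681}{45590}} = \frac{8380}{\frac{3086029}{45590}} = 8380 \cdot \frac{45590}{3086029} = \frac{382044200}{3086029}$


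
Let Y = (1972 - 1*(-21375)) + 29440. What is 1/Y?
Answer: 1/52787 ≈ 1.8944e-5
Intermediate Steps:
Y = 52787 (Y = (1972 + 21375) + 29440 = 23347 + 29440 = 52787)
1/Y = 1/52787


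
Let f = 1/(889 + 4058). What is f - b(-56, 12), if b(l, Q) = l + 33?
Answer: 113782/4947 ≈ 23.000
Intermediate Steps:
b(l, Q) = 33 + l
f = 1/4947 ≈ 0.00020214
f - b(-56, 12) = 1/4947 - (33 - 56) = 1/4947 - 1*(-23) = 1/4947 + 23 = 113782/4947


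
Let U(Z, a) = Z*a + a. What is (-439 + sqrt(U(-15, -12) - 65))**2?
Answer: (439 - sqrt(103))**2 ≈ 1.8391e+5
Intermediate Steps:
U(Z, a) = a + Z*a
(-439 + sqrt(U(-15, -12) - 65))**2 = (-439 + sqrt(-12*(1 - 15) - 65))**2 = (-439 + sqrt(-12*(-14) - 65))**2 = (-439 + sqrt(168 - 65))**2 = (-439 + sqrt(103))**2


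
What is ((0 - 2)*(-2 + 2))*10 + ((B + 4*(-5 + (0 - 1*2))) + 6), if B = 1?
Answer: -21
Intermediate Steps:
((0 - 2)*(-2 + 2))*10 + ((B + 4*(-5 + (0 - 1*2))) + 6) = ((0 - 2)*(-2 + 2))*10 + ((1 + 4*(-5 + (0 - 1*2))) + 6) = -2*0*10 + ((1 + 4*(-5 + (0 - 2))) + 6) = 0*10 + ((1 + 4*(-5 - 2)) + 6) = 0 + ((1 + 4*(-7)) + 6) = 0 + ((1 - 28) + 6) = 0 + (-27 + 6) = 0 - 21 = -21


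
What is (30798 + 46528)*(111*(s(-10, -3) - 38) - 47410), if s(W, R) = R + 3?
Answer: -3992186728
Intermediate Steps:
s(W, R) = 3 + R
(30798 + 46528)*(111*(s(-10, -3) - 38) - 47410) = (30798 + 46528)*(111*((3 - 3) - 38) - 47410) = 77326*(111*(0 - 38) - 47410) = 77326*(111*(-38) - 47410) = 77326*(-4218 - 47410) = 77326*(-51628) = -3992186728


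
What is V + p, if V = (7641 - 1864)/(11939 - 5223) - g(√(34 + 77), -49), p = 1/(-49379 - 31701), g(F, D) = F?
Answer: 117098111/136133320 - √111 ≈ -9.6755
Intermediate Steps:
p = -1/81080 (p = 1/(-81080) = -1/81080 ≈ -1.2334e-5)
V = 5777/6716 - √111 (V = (7641 - 1864)/(11939 - 5223) - √(34 + 77) = 5777/6716 - √111 ≈ -9.6755)
V + p = (5777/6716 - √111) - 1/81080 = 117098111/136133320 - √111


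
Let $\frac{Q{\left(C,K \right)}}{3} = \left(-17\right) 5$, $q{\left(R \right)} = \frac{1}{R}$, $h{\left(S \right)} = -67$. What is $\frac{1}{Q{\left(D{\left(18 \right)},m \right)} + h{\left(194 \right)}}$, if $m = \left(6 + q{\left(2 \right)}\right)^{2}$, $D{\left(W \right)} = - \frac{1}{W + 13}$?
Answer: $- \frac{1}{322} \approx -0.0031056$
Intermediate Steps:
$D{\left(W \right)} = - \frac{1}{13 + W}$
$m = \frac{169}{4}$ ($m = \left(6 + \frac{1}{2}\right)^{2} = \left(\frac{13}{2}\right)^{2} = \frac{169}{4} \approx 42.25$)
$Q{\left(C,K \right)} = -255$ ($Q{\left(C,K \right)} = 3 \left(\left(-17\right) 5\right) = 3 \left(-85\right) = -255$)
$\frac{1}{Q{\left(D{\left(18 \right)},m \right)} + h{\left(194 \right)}} = \frac{1}{-255 - 67} = \frac{1}{-322} = - \frac{1}{322}$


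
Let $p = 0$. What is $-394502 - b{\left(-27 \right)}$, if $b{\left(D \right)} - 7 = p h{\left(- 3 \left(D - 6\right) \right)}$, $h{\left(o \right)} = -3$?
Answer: $-394509$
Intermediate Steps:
$b{\left(D \right)} = 7$ ($b{\left(D \right)} = 7 + 0 \left(-3\right) = 7 + 0 = 7$)
$-394502 - b{\left(-27 \right)} = -394502 - 7 = -394509$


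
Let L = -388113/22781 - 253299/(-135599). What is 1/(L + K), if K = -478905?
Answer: -14780291/7078579459107 ≈ -2.0880e-6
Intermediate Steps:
L = -224197752/14780291 (L = -388113*1/22781 - 253299*(-1/135599) = -1857/109 + 253299/135599 = -224197752/14780291 ≈ -15.169)
1/(L + K) = 1/(-224197752/14780291 - 478905) = 1/(-7078579459107/14780291) = -14780291/7078579459107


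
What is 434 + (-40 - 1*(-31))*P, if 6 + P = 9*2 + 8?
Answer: 254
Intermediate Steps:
P = 20 (P = -6 + (9*2 + 8) = -6 + (18 + 8) = -6 + 26 = 20)
434 + (-40 - 1*(-31))*P = 434 + (-40 - 1*(-31))*20 = 434 + (-40 + 31)*20 = 434 - 9*20 = 434 - 180 = 254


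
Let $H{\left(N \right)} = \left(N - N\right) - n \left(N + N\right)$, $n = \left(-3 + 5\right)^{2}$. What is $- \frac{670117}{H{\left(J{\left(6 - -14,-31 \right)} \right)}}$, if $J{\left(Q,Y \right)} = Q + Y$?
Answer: $- \frac{670117}{88} \approx -7615.0$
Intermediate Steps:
$n = 4$ ($n = 2^{2} = 4$)
$H{\left(N \right)} = - 8 N$ ($H{\left(N \right)} = \left(N - N\right) - 4 \left(N + N\right) = 0 - 4 \cdot 2 N = 0 - 8 N = - 8 N$)
$- \frac{670117}{H{\left(J{\left(6 - -14,-31 \right)} \right)}} = - \frac{670117}{\left(-8\right) \left(\left(6 - -14\right) - 31\right)} = - \frac{670117}{\left(-8\right) \left(\left(6 + 14\right) - 31\right)} = - \frac{670117}{\left(-8\right) \left(20 - 31\right)} = - \frac{670117}{\left(-8\right) \left(-11\right)} = - \frac{670117}{88}$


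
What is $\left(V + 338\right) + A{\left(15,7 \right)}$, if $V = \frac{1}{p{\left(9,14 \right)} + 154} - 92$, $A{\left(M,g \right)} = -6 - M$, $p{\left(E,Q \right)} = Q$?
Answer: $\frac{37801}{168} \approx 225.01$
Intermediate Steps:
$V = - \frac{15455}{168}$ ($V = \frac{1}{14 + 154} - 92 = \frac{1}{168} - 92 = - \frac{15455}{168} \approx -91.994$)
$\left(V + 338\right) + A{\left(15,7 \right)} = \left(- \frac{15455}{168} + 338\right) - 21 = \frac{41329}{168} - 21 = \frac{37801}{168}$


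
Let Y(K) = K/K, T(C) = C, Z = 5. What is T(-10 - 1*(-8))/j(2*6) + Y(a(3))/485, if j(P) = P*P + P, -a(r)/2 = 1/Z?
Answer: -407/37830 ≈ -0.010759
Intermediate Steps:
a(r) = -⅖ (a(r) = -2/5 = -2*⅕ = -⅖)
j(P) = P + P² (j(P) = P² + P = P + P²)
Y(K) = 1
T(-10 - 1*(-8))/j(2*6) + Y(a(3))/485 = (-10 - 1*(-8))/(((2*6)*(1 + 2*6))) + 1/485 = (-10 + 8)/((12*(1 + 12))) + 1*(1/485) = -2/(12*13) + 1/485 = -2/156 + 1/485 = -2*1/156 + 1/485 = -1/78 + 1/485 = -407/37830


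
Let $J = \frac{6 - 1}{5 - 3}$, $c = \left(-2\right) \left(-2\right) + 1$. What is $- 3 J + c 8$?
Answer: $\frac{65}{2} \approx 32.5$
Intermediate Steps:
$c = 5$ ($c = 4 + 1 = 5$)
$J = \frac{5}{2}$ ($J = \frac{5}{5 - 3} = \frac{5}{2} \approx 2.5$)
$- 3 J + c 8 = \left(-3\right) \frac{5}{2} + 5 \cdot 8 = - \frac{15}{2} + 40 = \frac{65}{2}$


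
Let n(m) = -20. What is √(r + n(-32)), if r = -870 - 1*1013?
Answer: I*√1903 ≈ 43.623*I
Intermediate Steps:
r = -1883 (r = -870 - 1013 = -1883)
√(r + n(-32)) = √(-1883 - 20) = √(-1903) = I*√1903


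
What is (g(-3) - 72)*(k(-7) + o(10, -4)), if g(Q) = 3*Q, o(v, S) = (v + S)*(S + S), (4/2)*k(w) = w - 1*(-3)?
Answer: 4050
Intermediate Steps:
k(w) = 3/2 + w/2 (k(w) = (w - 1*(-3))/2 = (w + 3)/2 = (3 + w)/2 = 3/2 + w/2)
o(v, S) = 2*S*(S + v) (o(v, S) = (S + v)*(2*S) = 2*S*(S + v))
(g(-3) - 72)*(k(-7) + o(10, -4)) = (3*(-3) - 72)*((3/2 + (½)*(-7)) + 2*(-4)*(-4 + 10)) = (-9 - 72)*((3/2 - 7/2) + 2*(-4)*6) = -81*(-2 - 48) = -81*(-50) = 4050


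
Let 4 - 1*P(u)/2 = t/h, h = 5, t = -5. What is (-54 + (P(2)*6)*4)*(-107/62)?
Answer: -321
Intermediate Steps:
P(u) = 10 (P(u) = 8 - (-10)/5 = 8 - 2*(-1) = 8 + 2 = 10)
(-54 + (P(2)*6)*4)*(-107/62) = (-54 + (10*6)*4)*(-107/62) = (-54 + 60*4)*(-107*1/62) = (-54 + 240)*(-107/62) = 186*(-107/62) = -321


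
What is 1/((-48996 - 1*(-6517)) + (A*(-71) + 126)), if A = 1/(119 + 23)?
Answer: -2/84707 ≈ -2.3611e-5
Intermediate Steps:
A = 1/142 ≈ 0.0070423
1/((-48996 - 1*(-6517)) + (A*(-71) + 126)) = 1/((-48996 - 1*(-6517)) + ((1/142)*(-71) + 126)) = 1/((-48996 + 6517) + (-½ + 126)) = 1/(-42479 + 251/2) = 1/(-84707/2) = -2/84707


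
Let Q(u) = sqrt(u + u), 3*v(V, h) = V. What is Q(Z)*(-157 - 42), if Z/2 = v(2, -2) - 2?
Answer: -796*I*sqrt(3)/3 ≈ -459.57*I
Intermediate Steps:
v(V, h) = V/3
Z = -8/3 (Z = 2*((1/3)*2 - 2) = 2*(2/3 - 2) = 2*(-4/3) = -8/3 ≈ -2.6667)
Q(u) = sqrt(2)*sqrt(u) (Q(u) = sqrt(2*u) = sqrt(2)*sqrt(u))
Q(Z)*(-157 - 42) = (sqrt(2)*sqrt(-8/3))*(-157 - 42) = (sqrt(2)*(2*I*sqrt(6)/3))*(-199) = (4*I*sqrt(3)/3)*(-199) = -796*I*sqrt(3)/3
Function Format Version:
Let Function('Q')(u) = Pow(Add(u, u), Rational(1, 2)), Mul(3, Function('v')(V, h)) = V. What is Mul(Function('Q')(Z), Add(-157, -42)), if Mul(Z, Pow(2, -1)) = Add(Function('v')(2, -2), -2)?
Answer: Mul(Rational(-796, 3), I, Pow(3, Rational(1, 2))) ≈ Mul(-459.57, I)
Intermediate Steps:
Function('v')(V, h) = Mul(Rational(1, 3), V)
Z = Rational(-8, 3) (Z = Mul(2, Add(Mul(Rational(1, 3), 2), -2)) = Mul(2, Add(Rational(2, 3), -2)) = Mul(2, Rational(-4, 3)) = Rational(-8, 3) ≈ -2.6667)
Function('Q')(u) = Mul(Pow(2, Rational(1, 2)), Pow(u, Rational(1, 2))) (Function('Q')(u) = Pow(Mul(2, u), Rational(1, 2)) = Mul(Pow(2, Rational(1, 2)), Pow(u, Rational(1, 2))))
Mul(Function('Q')(Z), Add(-157, -42)) = Mul(Mul(Pow(2, Rational(1, 2)), Pow(Rational(-8, 3), Rational(1, 2))), Add(-157, -42)) = Mul(Mul(Pow(2, Rational(1, 2)), Mul(Rational(2, 3), I, Pow(6, Rational(1, 2)))), -199) = Mul(Mul(Rational(4, 3), I, Pow(3, Rational(1, 2))), -199) = Mul(Rational(-796, 3), I, Pow(3, Rational(1, 2)))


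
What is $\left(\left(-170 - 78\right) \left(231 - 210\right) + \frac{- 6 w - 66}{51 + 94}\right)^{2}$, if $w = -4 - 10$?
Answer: $\frac{570239440164}{21025} \approx 2.7122 \cdot 10^{7}$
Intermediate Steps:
$w = -14$ ($w = -4 - 10 = -14$)
$\left(\left(-170 - 78\right) \left(231 - 210\right) + \frac{- 6 w - 66}{51 + 94}\right)^{2} = \left(\left(-170 - 78\right) \left(231 - 210\right) + \frac{\left(-6\right) \left(-14\right) - 66}{51 + 94}\right)^{2} = \left(\left(-248\right) 21 + \frac{84 - 66}{145}\right)^{2} = \left(-5208 + 18 \cdot \frac{1}{145}\right)^{2} = \left(-5208 + \frac{18}{145}\right)^{2} = \left(- \frac{755142}{145}\right)^{2} = \frac{570239440164}{21025}$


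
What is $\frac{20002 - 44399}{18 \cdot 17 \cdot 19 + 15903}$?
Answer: $- \frac{24397}{21717} \approx -1.1234$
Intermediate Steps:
$\frac{20002 - 44399}{18 \cdot 17 \cdot 19 + 15903} = - \frac{24397}{306 \cdot 19 + 15903} = - \frac{24397}{5814 + 15903} = - \frac{24397}{21717}$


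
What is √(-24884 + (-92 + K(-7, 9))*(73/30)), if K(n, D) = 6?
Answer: I*√5645985/15 ≈ 158.41*I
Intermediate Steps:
√(-24884 + (-92 + K(-7, 9))*(73/30)) = √(-24884 + (-92 + 6)*(73/30)) = √(-24884 - 6278/30) = √(-24884 - 86*73/30) = √(-24884 - 3139/15) = √(-376399/15) = I*√5645985/15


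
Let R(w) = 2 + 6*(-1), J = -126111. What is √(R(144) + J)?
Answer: I*√126115 ≈ 355.13*I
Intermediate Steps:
R(w) = -4 (R(w) = 2 - 6 = -4)
√(R(144) + J) = √(-4 - 126111) = √(-126115) = I*√126115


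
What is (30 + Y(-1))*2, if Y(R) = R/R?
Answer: 62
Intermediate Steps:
Y(R) = 1
(30 + Y(-1))*2 = (30 + 1)*2 = 31*2 = 62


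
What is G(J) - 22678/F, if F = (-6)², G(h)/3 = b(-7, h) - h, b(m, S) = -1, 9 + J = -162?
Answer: -2159/18 ≈ -119.94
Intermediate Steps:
J = -171 (J = -9 - 162 = -171)
G(h) = -3 - 3*h (G(h) = 3*(-1 - h) = -3 - 3*h)
F = 36
G(J) - 22678/F = (-3 - 3*(-171)) - 22678/36 = (-3 + 513) - 22678/36 = 510 - 1*11339/18 = 510 - 11339/18 = -2159/18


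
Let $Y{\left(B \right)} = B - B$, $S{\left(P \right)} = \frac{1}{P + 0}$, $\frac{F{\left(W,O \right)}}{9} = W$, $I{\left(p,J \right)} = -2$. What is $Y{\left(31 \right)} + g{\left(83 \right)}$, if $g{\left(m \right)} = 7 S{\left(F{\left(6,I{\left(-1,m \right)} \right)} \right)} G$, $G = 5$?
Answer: $\frac{35}{54} \approx 0.64815$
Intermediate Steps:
$F{\left(W,O \right)} = 9 W$
$S{\left(P \right)} = \frac{1}{P}$
$Y{\left(B \right)} = 0$
$g{\left(m \right)} = \frac{35}{54}$ ($g{\left(m \right)} = \frac{7}{9 \cdot 6} \cdot 5 = \frac{7}{54} \cdot 5 = \frac{35}{54}$)
$Y{\left(31 \right)} + g{\left(83 \right)} = 0 + \frac{35}{54} = \frac{35}{54}$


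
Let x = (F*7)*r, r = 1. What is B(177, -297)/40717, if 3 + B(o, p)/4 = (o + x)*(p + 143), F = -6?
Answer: -83172/40717 ≈ -2.0427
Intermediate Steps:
x = -42 (x = -6*7*1 = -42*1 = -42)
B(o, p) = -12 + 4*(-42 + o)*(143 + p) (B(o, p) = -12 + 4*((o - 42)*(p + 143)) = -12 + 4*((-42 + o)*(143 + p)) = -12 + 4*(-42 + o)*(143 + p))
B(177, -297)/40717 = (-24036 - 168*(-297) + 572*177 + 4*177*(-297))/40717 = (-24036 + 49896 + 101244 - 210276)*(1/40717) = -83172*1/40717 = -83172/40717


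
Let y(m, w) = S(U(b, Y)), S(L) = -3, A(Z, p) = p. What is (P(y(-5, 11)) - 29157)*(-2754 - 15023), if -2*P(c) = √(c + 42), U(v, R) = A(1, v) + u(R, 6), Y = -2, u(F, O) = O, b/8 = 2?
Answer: 518323989 + 17777*√39/2 ≈ 5.1838e+8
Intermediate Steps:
b = 16 (b = 8*2 = 16)
U(v, R) = 6 + v (U(v, R) = v + 6 = 6 + v)
y(m, w) = -3
P(c) = -√(42 + c)/2 (P(c) = -√(c + 42)/2 = -√(42 + c)/2)
(P(y(-5, 11)) - 29157)*(-2754 - 15023) = (-√(42 - 3)/2 - 29157)*(-2754 - 15023) = (-√39/2 - 29157)*(-17777) = (-29157 - √39/2)*(-17777) = 518323989 + 17777*√39/2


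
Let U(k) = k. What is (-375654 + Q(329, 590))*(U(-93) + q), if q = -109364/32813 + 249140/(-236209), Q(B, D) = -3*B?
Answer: 14963060875644603/407932943 ≈ 3.6680e+7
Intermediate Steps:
q = -1789883784/407932943 (q = -109364*1/32813 + 249140*(-1/236209) = -5756/1727 - 249140/236209 = -1789883784/407932943 ≈ -4.3877)
(-375654 + Q(329, 590))*(U(-93) + q) = (-375654 - 3*329)*(-93 - 1789883784/407932943) = (-375654 - 987)*(-39727647483/407932943) = -376641*(-39727647483/407932943) = 14963060875644603/407932943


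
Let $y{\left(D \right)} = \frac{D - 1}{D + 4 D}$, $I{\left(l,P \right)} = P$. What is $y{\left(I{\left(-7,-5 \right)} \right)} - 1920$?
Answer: $- \frac{47994}{25} \approx -1919.8$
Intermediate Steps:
$y{\left(D \right)} = \frac{-1 + D}{5 D}$
$y{\left(I{\left(-7,-5 \right)} \right)} - 1920 = \frac{-1 - 5}{5 \left(-5\right)} - 1920 = \frac{1}{5} \left(- \frac{1}{5}\right) \left(-6\right) - 1920 = \frac{6}{25} - 1920 = - \frac{47994}{25}$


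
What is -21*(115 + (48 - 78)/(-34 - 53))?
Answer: -70245/29 ≈ -2422.2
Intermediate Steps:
-21*(115 + (48 - 78)/(-34 - 53)) = -21*(115 - 30/(-87)) = -21*(115 - 30*(-1/87)) = -21*(115 + 10/29) = -21*3345/29 = -70245/29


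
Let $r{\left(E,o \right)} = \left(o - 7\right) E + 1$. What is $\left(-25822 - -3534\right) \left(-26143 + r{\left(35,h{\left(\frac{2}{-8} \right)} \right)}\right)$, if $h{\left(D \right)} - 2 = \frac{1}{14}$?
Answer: $586497576$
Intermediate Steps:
$h{\left(D \right)} = \frac{29}{14}$ ($h{\left(D \right)} = 2 + \frac{1}{14} = \frac{29}{14}$)
$r{\left(E,o \right)} = 1 + E \left(-7 + o\right)$ ($r{\left(E,o \right)} = \left(-7 + o\right) E + 1 = E \left(-7 + o\right) + 1 = 1 + E \left(-7 + o\right)$)
$\left(-25822 - -3534\right) \left(-26143 + r{\left(35,h{\left(\frac{2}{-8} \right)} \right)}\right) = \left(-25822 - -3534\right) \left(-26143 + \left(1 - 245 + 35 \cdot \frac{29}{14}\right)\right) = \left(-25822 + 3534\right) \left(-26143 + \left(1 - 245 + \frac{145}{2}\right)\right) = - 22288 \left(-26143 - \frac{343}{2}\right) = \left(-22288\right) \left(- \frac{52629}{2}\right) = 586497576$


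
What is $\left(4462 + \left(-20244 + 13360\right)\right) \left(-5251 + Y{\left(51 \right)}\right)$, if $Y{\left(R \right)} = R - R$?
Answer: $12717922$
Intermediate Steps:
$Y{\left(R \right)} = 0$
$\left(4462 + \left(-20244 + 13360\right)\right) \left(-5251 + Y{\left(51 \right)}\right) = \left(4462 + \left(-20244 + 13360\right)\right) \left(-5251 + 0\right) = \left(4462 - 6884\right) \left(-5251\right) = \left(-2422\right) \left(-5251\right) = 12717922$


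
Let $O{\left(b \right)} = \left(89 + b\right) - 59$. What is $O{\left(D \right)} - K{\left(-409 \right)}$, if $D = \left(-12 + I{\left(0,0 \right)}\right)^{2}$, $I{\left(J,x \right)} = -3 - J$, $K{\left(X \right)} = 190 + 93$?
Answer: $-28$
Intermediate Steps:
$K{\left(X \right)} = 283$
$D = 225$ ($D = \left(-12 - 3\right)^{2} = \left(-15\right)^{2} = 225$)
$O{\left(b \right)} = 30 + b$
$O{\left(D \right)} - K{\left(-409 \right)} = \left(30 + 225\right) - 283 = 255 - 283 = -28$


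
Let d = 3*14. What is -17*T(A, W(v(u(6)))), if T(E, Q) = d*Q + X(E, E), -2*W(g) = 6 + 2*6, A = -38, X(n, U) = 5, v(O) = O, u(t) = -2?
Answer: 6341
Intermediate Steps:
d = 42
W(g) = -9 (W(g) = -(6 + 2*6)/2 = -(6 + 12)/2 = -½*18 = -9)
T(E, Q) = 5 + 42*Q (T(E, Q) = 42*Q + 5 = 5 + 42*Q)
-17*T(A, W(v(u(6)))) = -17*(5 + 42*(-9)) = -17*(5 - 378) = -17*(-373) = 6341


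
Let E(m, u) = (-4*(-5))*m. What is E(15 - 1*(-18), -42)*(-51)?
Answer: -33660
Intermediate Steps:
E(m, u) = 20*m
E(15 - 1*(-18), -42)*(-51) = (20*(15 - 1*(-18)))*(-51) = (20*(15 + 18))*(-51) = (20*33)*(-51) = 660*(-51) = -33660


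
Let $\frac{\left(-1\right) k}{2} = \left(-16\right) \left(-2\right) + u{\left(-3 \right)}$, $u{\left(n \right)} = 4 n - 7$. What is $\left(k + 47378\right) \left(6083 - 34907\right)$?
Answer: $-1364874048$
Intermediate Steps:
$u{\left(n \right)} = -7 + 4 n$
$k = -26$ ($k = - 2 \left(\left(-16\right) \left(-2\right) + \left(-7 + 4 \left(-3\right)\right)\right) = - 2 \left(32 - 19\right) = \left(-2\right) 13 = -26$)
$\left(k + 47378\right) \left(6083 - 34907\right) = \left(-26 + 47378\right) \left(6083 - 34907\right) = 47352 \left(-28824\right) = -1364874048$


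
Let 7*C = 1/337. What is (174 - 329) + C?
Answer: -365644/2359 ≈ -155.00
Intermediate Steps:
C = 1/2359 (C = (⅐)/337 = (⅐)*(1/337) = 1/2359 ≈ 0.00042391)
(174 - 329) + C = (174 - 329) + 1/2359 = -155 + 1/2359 = -365644/2359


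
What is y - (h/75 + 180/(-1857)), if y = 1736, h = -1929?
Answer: 27264117/15475 ≈ 1761.8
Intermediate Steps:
y - (h/75 + 180/(-1857)) = 1736 - (-1929/75 + 180/(-1857)) = 1736 - (-1929*1/75 + 180*(-1/1857)) = 1736 - (-643/25 - 60/619) = 1736 - 1*(-399517/15475) = 1736 + 399517/15475 = 27264117/15475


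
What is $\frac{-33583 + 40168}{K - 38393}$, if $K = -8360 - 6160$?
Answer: $- \frac{6585}{52913} \approx -0.12445$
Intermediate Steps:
$K = -14520$ ($K = -8360 - 6160 = -14520$)
$\frac{-33583 + 40168}{K - 38393} = \frac{-33583 + 40168}{-14520 - 38393} = \frac{6585}{-52913} = 6585 \left(- \frac{1}{52913}\right) = - \frac{6585}{52913}$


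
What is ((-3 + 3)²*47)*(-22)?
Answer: 0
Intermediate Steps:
((-3 + 3)²*47)*(-22) = (0²*47)*(-22) = (0*47)*(-22) = 0*(-22) = 0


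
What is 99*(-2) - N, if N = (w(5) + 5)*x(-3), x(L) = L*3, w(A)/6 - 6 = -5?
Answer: -99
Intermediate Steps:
w(A) = 6 (w(A) = 36 + 6*(-5) = 36 - 30 = 6)
x(L) = 3*L
N = -99 (N = (6 + 5)*(3*(-3)) = 11*(-9) = -99)
99*(-2) - N = 99*(-2) - 1*(-99) = -198 + 99 = -99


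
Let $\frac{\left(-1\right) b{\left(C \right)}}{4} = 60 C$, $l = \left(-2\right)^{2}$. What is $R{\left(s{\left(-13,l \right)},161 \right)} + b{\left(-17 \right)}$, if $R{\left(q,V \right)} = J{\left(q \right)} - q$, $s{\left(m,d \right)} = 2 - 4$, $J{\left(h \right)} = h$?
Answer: $4080$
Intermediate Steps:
$l = 4$
$b{\left(C \right)} = - 240 C$ ($b{\left(C \right)} = - 4 \cdot 60 C = - 240 C$)
$s{\left(m,d \right)} = -2$ ($s{\left(m,d \right)} = 2 - 4 = -2$)
$R{\left(q,V \right)} = 0$ ($R{\left(q,V \right)} = q - q = 0$)
$R{\left(s{\left(-13,l \right)},161 \right)} + b{\left(-17 \right)} = 0 - -4080 = 0 + 4080 = 4080$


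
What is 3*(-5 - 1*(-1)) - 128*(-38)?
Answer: 4852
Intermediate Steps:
3*(-5 - 1*(-1)) - 128*(-38) = 3*(-5 + 1) + 4864 = 3*(-4) + 4864 = -12 + 4864 = 4852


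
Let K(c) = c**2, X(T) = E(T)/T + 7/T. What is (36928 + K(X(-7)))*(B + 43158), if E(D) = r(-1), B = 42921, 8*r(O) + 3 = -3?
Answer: 356024920569/112 ≈ 3.1788e+9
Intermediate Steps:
r(O) = -3/4 (r(O) = -3/8 + (1/8)*(-3) = -3/8 - 3/8 = -3/4)
E(D) = -3/4
X(T) = 25/(4*T) (X(T) = -3/(4*T) + 7/T = 25/(4*T))
(36928 + K(X(-7)))*(B + 43158) = (36928 + ((25/4)/(-7))**2)*(42921 + 43158) = (36928 + ((25/4)*(-1/7))**2)*86079 = (36928 + (-25/28)**2)*86079 = (36928 + 625/784)*86079 = (28952177/784)*86079 = 356024920569/112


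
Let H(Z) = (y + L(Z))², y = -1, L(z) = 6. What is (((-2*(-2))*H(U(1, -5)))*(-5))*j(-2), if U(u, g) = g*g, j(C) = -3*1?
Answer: 1500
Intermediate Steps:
j(C) = -3
U(u, g) = g²
H(Z) = 25 (H(Z) = (-1 + 6)² = 5² = 25)
(((-2*(-2))*H(U(1, -5)))*(-5))*j(-2) = ((-2*(-2)*25)*(-5))*(-3) = ((4*25)*(-5))*(-3) = (100*(-5))*(-3) = -500*(-3) = 1500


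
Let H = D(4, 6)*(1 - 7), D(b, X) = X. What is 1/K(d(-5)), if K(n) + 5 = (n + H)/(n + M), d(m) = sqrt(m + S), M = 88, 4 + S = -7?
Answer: -2622/14177 - 31*I/14177 ≈ -0.18495 - 0.0021866*I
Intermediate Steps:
S = -11 (S = -4 - 7 = -11)
H = -36 (H = 6*(1 - 7) = 6*(-6) = -36)
d(m) = sqrt(-11 + m) (d(m) = sqrt(m - 11) = sqrt(-11 + m))
K(n) = -5 + (-36 + n)/(88 + n) (K(n) = -5 + (n - 36)/(n + 88) = -5 + (-36 + n)/(88 + n))
1/K(d(-5)) = 1/(4*(-119 - sqrt(-11 - 5))/(88 + sqrt(-11 - 5))) = 1/(4*(-119 - sqrt(-16))/(88 + sqrt(-16))) = 1/(4*(-119 - 4*I)/(88 + 4*I)) = 1/(4*((88 - 4*I)/7760)*(-119 - 4*I)) = 1/((-119 - 4*I)*(88 - 4*I)/1940) = (-119 + 4*I)*(88 + 4*I)/56708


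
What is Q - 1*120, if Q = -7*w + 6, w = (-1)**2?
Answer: -121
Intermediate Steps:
w = 1
Q = -1 (Q = -7*1 + 6 = -7 + 6 = -1)
Q - 1*120 = -1 - 1*120 = -1 - 120 = -121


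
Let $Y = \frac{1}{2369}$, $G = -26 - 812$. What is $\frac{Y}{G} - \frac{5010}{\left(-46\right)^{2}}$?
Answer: $- \frac{54054154}{22830053} \approx -2.3677$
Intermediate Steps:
$G = -838$ ($G = -26 - 812 = -838$)
$Y = \frac{1}{2369} \approx 0.00042212$
$\frac{Y}{G} - \frac{5010}{\left(-46\right)^{2}} = \frac{1}{2369 \left(-838\right)} - \frac{5010}{\left(-46\right)^{2}} = \frac{1}{2369} \left(- \frac{1}{838}\right) - \frac{5010}{2116} = - \frac{1}{1985222} - \frac{2505}{1058} = - \frac{54054154}{22830053}$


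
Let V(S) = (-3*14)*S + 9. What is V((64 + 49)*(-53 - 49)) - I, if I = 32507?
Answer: 451594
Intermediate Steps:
V(S) = 9 - 42*S (V(S) = -42*S + 9 = 9 - 42*S)
V((64 + 49)*(-53 - 49)) - I = (9 - 42*(64 + 49)*(-53 - 49)) - 1*32507 = (9 - 4746*(-102)) - 32507 = (9 - 42*(-11526)) - 32507 = (9 + 484092) - 32507 = 484101 - 32507 = 451594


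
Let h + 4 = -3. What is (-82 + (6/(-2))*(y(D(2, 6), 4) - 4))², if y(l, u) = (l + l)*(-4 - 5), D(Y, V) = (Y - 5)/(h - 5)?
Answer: 12769/4 ≈ 3192.3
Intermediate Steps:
h = -7 (h = -4 - 3 = -7)
D(Y, V) = 5/12 - Y/12 (D(Y, V) = (Y - 5)/(-7 - 5) = (-5 + Y)/(-12) = (-5 + Y)*(-1/12) = 5/12 - Y/12)
y(l, u) = -18*l (y(l, u) = (2*l)*(-9) = -18*l)
(-82 + (6/(-2))*(y(D(2, 6), 4) - 4))² = (-82 + (6/(-2))*(-18*(5/12 - 1/12*2) - 4))² = (-82 + (6*(-½))*(-18*(5/12 - ⅙) - 4))² = (-82 - 3*(-18*¼ - 4))² = (-82 - 3*(-9/2 - 4))² = (-82 - 3*(-17/2))² = (-82 + 51/2)² = (-113/2)² = 12769/4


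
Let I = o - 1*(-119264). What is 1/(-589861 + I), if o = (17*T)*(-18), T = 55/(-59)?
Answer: -59/27748393 ≈ -2.1262e-6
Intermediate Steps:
T = -55/59 (T = 55*(-1/59) = -55/59 ≈ -0.93220)
o = 16830/59 (o = (17*(-55/59))*(-18) = -935/59*(-18) = 16830/59 ≈ 285.25)
I = 7053406/59 (I = 16830/59 - 1*(-119264) = 16830/59 + 119264 = 7053406/59 ≈ 1.1955e+5)
1/(-589861 + I) = 1/(-589861 + 7053406/59) = 1/(-27748393/59) = -59/27748393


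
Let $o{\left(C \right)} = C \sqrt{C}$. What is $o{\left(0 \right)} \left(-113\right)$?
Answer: $0$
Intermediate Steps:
$o{\left(C \right)} = C^{\frac{3}{2}}$
$o{\left(0 \right)} \left(-113\right) = 0^{\frac{3}{2}} \left(-113\right) = 0 \left(-113\right) = 0$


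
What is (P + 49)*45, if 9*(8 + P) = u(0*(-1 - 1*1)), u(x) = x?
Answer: 1845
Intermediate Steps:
P = -8 (P = -8 + (0*(-1 - 1*1))/9 = -8 + (0*(-1 - 1))/9 = -8 + (0*(-2))/9 = -8 + (⅑)*0 = -8 + 0 = -8)
(P + 49)*45 = (-8 + 49)*45 = 41*45 = 1845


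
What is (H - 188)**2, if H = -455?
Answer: 413449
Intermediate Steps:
(H - 188)**2 = (-455 - 188)**2 = (-643)**2 = 413449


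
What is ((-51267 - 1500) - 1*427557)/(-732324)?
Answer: 40027/61027 ≈ 0.65589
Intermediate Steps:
((-51267 - 1500) - 1*427557)/(-732324) = (-52767 - 427557)*(-1/732324) = -480324*(-1/732324) = 40027/61027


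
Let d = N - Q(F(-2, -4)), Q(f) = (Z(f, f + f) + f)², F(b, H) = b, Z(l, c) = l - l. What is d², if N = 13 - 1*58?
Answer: 2401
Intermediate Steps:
Z(l, c) = 0
Q(f) = f² (Q(f) = (0 + f)² = f²)
N = -45 (N = 13 - 58 = -45)
d = -49 (d = -45 - 1*(-2)² = -45 - 1*4 = -45 - 4 = -49)
d² = (-49)² = 2401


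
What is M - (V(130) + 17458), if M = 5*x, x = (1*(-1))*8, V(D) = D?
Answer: -17628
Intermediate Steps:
x = -8 (x = -1*8 = -8)
M = -40 (M = 5*(-8) = -40)
M - (V(130) + 17458) = -40 - (130 + 17458) = -40 - 1*17588 = -40 - 17588 = -17628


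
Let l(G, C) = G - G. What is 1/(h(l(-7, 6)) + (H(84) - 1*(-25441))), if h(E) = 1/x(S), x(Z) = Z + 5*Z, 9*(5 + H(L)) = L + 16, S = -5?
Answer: 90/2290237 ≈ 3.9297e-5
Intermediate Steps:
l(G, C) = 0
H(L) = -29/9 + L/9 (H(L) = -5 + (L + 16)/9 = -5 + (16 + L)/9 = -5 + (16/9 + L/9) = -29/9 + L/9)
x(Z) = 6*Z
h(E) = -1/30 (h(E) = 1/(6*(-5)) = 1/(-30) = -1/30)
1/(h(l(-7, 6)) + (H(84) - 1*(-25441))) = 1/(-1/30 + ((-29/9 + (1/9)*84) - 1*(-25441))) = 1/(-1/30 + ((-29/9 + 28/3) + 25441)) = 1/(-1/30 + (55/9 + 25441)) = 1/(-1/30 + 229024/9) = 1/(2290237/90) = 90/2290237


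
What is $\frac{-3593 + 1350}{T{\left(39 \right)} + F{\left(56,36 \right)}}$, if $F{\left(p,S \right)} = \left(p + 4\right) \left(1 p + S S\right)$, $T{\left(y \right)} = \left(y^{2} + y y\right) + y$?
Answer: $- \frac{2243}{84201} \approx -0.026639$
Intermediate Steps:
$T{\left(y \right)} = y + 2 y^{2}$ ($T{\left(y \right)} = \left(y^{2} + y^{2}\right) + y = 2 y^{2} + y = y + 2 y^{2}$)
$F{\left(p,S \right)} = \left(4 + p\right) \left(p + S^{2}\right)$
$\frac{-3593 + 1350}{T{\left(39 \right)} + F{\left(56,36 \right)}} = \frac{-3593 + 1350}{39 \left(1 + 2 \cdot 39\right) + \left(56^{2} + 4 \cdot 56 + 4 \cdot 36^{2} + 56 \cdot 36^{2}\right)} = - \frac{2243}{39 \left(1 + 78\right) + \left(3136 + 224 + 4 \cdot 1296 + 56 \cdot 1296\right)} = - \frac{2243}{39 \cdot 79 + \left(3136 + 224 + 5184 + 72576\right)} = - \frac{2243}{3081 + 81120} = - \frac{2243}{84201}$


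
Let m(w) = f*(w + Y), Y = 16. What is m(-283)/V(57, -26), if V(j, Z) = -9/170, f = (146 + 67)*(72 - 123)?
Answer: -54785730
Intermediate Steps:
f = -10863 (f = 213*(-51) = -10863)
V(j, Z) = -9/170 (V(j, Z) = -9*1/170 = -9/170)
m(w) = -173808 - 10863*w (m(w) = -10863*(w + 16) = -10863*(16 + w) = -173808 - 10863*w)
m(-283)/V(57, -26) = (-173808 - 10863*(-283))/(-9/170) = (-173808 + 3074229)*(-170/9) = 2900421*(-170/9) = -54785730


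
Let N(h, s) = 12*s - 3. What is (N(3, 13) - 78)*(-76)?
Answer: -5700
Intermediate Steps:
N(h, s) = -3 + 12*s
(N(3, 13) - 78)*(-76) = ((-3 + 12*13) - 78)*(-76) = ((-3 + 156) - 78)*(-76) = (153 - 78)*(-76) = 75*(-76) = -5700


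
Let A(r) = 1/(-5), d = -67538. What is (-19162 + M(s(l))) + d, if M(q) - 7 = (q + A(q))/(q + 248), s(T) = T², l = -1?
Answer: -107932781/1245 ≈ -86693.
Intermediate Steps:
A(r) = -⅕
M(q) = 7 + (-⅕ + q)/(248 + q) (M(q) = 7 + (q - ⅕)/(q + 248) = 7 + (-⅕ + q)/(248 + q))
(-19162 + M(s(l))) + d = (-19162 + (8679 + 40*(-1)²)/(5*(248 + (-1)²))) - 67538 = (-19162 + (8679 + 40*1)/(5*(248 + 1))) - 67538 = (-19162 + (⅕)*(8679 + 40)/249) - 67538 = (-19162 + (⅕)*(1/249)*8719) - 67538 = (-19162 + 8719/1245) - 67538 = -23847971/1245 - 67538 = -107932781/1245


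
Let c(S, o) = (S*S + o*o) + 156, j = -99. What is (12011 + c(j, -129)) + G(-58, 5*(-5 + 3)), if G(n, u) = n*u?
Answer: 39189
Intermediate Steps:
c(S, o) = 156 + S² + o² (c(S, o) = (S² + o²) + 156 = 156 + S² + o²)
(12011 + c(j, -129)) + G(-58, 5*(-5 + 3)) = (12011 + (156 + (-99)² + (-129)²)) - 290*(-5 + 3) = (12011 + (156 + 9801 + 16641)) - 290*(-2) = (12011 + 26598) - 58*(-10) = 38609 + 580 = 39189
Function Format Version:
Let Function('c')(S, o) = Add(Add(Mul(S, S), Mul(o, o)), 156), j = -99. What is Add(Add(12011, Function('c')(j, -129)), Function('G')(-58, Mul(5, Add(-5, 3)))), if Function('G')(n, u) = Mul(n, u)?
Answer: 39189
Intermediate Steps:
Function('c')(S, o) = Add(156, Pow(S, 2), Pow(o, 2)) (Function('c')(S, o) = Add(Add(Pow(S, 2), Pow(o, 2)), 156) = Add(156, Pow(S, 2), Pow(o, 2)))
Add(Add(12011, Function('c')(j, -129)), Function('G')(-58, Mul(5, Add(-5, 3)))) = Add(Add(12011, Add(156, Pow(-99, 2), Pow(-129, 2))), Mul(-58, Mul(5, Add(-5, 3)))) = Add(Add(12011, Add(156, 9801, 16641)), Mul(-58, Mul(5, -2))) = Add(Add(12011, 26598), Mul(-58, -10)) = Add(38609, 580) = 39189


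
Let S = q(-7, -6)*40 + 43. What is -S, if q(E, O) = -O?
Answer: -283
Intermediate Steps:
S = 283 (S = -1*(-6)*40 + 43 = 6*40 + 43 = 240 + 43 = 283)
-S = -1*283 = -283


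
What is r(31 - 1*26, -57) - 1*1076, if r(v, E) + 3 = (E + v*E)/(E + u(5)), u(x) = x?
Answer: -27883/26 ≈ -1072.4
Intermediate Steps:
r(v, E) = -3 + (E + E*v)/(5 + E) (r(v, E) = -3 + (E + v*E)/(E + 5) = -3 + (E + E*v)/(5 + E))
r(31 - 1*26, -57) - 1*1076 = (-15 - 2*(-57) - 57*(31 - 1*26))/(5 - 57) - 1*1076 = (-15 + 114 - 57*(31 - 26))/(-52) - 1076 = -(-15 + 114 - 57*5)/52 - 1076 = -(-15 + 114 - 285)/52 - 1076 = -1/52*(-186) - 1076 = 93/26 - 1076 = -27883/26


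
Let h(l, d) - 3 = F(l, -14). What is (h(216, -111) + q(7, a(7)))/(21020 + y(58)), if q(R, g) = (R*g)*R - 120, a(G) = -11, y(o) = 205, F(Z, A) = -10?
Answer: -222/7075 ≈ -0.031378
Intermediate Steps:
h(l, d) = -7 (h(l, d) = 3 - 10 = -7)
q(R, g) = -120 + g*R² (q(R, g) = g*R² - 120 = -120 + g*R²)
(h(216, -111) + q(7, a(7)))/(21020 + y(58)) = (-7 + (-120 - 11*7²))/(21020 + 205) = (-7 + (-120 - 11*49))/21225 = (-7 + (-120 - 539))*(1/21225) = (-7 - 659)*(1/21225) = -666*1/21225 = -222/7075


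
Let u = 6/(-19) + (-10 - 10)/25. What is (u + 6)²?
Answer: 215296/9025 ≈ 23.855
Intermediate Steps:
u = -106/95 (u = 6*(-1/19) - 20*1/25 = -6/19 - ⅘ = -106/95 ≈ -1.1158)
(u + 6)² = (-106/95 + 6)² = (464/95)² = 215296/9025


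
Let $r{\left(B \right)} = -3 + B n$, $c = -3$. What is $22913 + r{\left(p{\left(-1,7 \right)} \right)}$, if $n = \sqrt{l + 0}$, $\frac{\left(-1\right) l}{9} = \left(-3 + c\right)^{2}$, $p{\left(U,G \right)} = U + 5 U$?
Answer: $22910 - 108 i \approx 22910.0 - 108.0 i$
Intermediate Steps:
$p{\left(U,G \right)} = 6 U$
$l = -324$ ($l = - 9 \left(-3 - 3\right)^{2} = - 9 \left(-6\right)^{2} = \left(-9\right) 36 = -324$)
$n = 18 i$ ($n = \sqrt{-324 + 0} = \sqrt{-324} = 18 i \approx 18.0 i$)
$r{\left(B \right)} = -3 + 18 i B$ ($r{\left(B \right)} = -3 + B 18 i = -3 + 18 i B$)
$22913 + r{\left(p{\left(-1,7 \right)} \right)} = 22913 - \left(3 - 18 i 6 \left(-1\right)\right) = 22913 - \left(3 - 18 i \left(-6\right)\right) = 22913 - \left(3 + 108 i\right) = 22910 - 108 i$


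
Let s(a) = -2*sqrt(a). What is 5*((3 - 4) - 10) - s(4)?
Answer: -51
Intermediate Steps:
5*((3 - 4) - 10) - s(4) = 5*((3 - 4) - 10) - (-2)*sqrt(4) = 5*(-1 - 10) - (-2)*2 = 5*(-11) - 1*(-4) = -55 + 4 = -51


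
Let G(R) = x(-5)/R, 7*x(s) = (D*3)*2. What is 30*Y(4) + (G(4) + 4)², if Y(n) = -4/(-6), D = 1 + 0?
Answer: 7401/196 ≈ 37.760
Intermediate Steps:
D = 1
x(s) = 6/7 (x(s) = ((1*3)*2)/7 = (3*2)/7 = (⅐)*6 = 6/7)
Y(n) = ⅔ (Y(n) = -4*(-⅙) = ⅔)
G(R) = 6/(7*R)
30*Y(4) + (G(4) + 4)² = 30*(⅔) + ((6/7)/4 + 4)² = 20 + ((6/7)*(¼) + 4)² = 20 + (3/14 + 4)² = 20 + (59/14)² = 20 + 3481/196 = 7401/196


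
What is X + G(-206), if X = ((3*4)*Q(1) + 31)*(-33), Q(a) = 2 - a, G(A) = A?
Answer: -1625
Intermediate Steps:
X = -1419 (X = ((3*4)*(2 - 1*1) + 31)*(-33) = (12*(2 - 1) + 31)*(-33) = (12*1 + 31)*(-33) = (12 + 31)*(-33) = 43*(-33) = -1419)
X + G(-206) = -1419 - 206 = -1625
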